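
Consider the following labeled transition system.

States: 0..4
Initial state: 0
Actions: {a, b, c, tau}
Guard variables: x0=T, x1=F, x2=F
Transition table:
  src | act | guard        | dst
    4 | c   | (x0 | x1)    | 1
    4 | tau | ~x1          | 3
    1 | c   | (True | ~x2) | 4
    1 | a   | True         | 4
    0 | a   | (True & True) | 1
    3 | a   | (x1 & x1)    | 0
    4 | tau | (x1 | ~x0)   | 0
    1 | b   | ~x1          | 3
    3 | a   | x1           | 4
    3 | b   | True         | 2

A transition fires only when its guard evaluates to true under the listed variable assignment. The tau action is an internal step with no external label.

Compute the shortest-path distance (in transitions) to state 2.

Breadth-first toward 2:
  depth 0: {0}
  depth 1: {1}
  depth 2: {3,4}
  depth 3: {2}
depth(2)=3, e.g. a·b·b

Answer: 3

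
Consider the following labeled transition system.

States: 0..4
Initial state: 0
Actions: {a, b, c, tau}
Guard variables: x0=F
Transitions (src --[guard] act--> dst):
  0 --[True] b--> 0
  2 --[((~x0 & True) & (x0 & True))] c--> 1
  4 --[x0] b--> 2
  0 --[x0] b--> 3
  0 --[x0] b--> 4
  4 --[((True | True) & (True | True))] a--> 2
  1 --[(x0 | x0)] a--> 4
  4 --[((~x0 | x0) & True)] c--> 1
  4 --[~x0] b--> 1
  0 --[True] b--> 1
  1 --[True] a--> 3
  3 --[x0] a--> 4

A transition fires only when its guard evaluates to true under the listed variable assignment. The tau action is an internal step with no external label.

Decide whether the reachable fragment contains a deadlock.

Reach set: {0,1,3}
  0: b→0  b→1  [2 out]
  1: a→3  [1 out]
  3: ∅  [no exit]
trace reaching 3: b·a

Answer: DEADLOCK at state 3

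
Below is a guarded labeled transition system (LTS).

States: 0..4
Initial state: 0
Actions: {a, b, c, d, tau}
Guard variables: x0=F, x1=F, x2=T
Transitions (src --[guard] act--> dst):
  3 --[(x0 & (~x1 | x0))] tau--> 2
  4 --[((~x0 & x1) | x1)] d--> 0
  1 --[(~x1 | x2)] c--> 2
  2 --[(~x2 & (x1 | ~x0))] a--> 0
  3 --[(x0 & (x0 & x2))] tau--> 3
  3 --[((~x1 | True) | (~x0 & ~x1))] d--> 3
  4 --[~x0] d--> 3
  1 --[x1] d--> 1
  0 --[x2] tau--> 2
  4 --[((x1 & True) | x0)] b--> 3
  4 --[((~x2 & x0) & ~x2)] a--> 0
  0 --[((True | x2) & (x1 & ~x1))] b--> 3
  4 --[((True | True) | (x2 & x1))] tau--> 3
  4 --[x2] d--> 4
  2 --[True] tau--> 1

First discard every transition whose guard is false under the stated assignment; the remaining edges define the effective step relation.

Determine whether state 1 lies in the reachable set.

Answer: REACHABLE

Working:
Guard filter leaves 7 enabled edge(s).
depth 0: {0}
depth 1: {2}  cumulative {0,2}
depth 2: {1}  cumulative {0,1,2}
R = {0,1,2}
Path to 1: tau·tau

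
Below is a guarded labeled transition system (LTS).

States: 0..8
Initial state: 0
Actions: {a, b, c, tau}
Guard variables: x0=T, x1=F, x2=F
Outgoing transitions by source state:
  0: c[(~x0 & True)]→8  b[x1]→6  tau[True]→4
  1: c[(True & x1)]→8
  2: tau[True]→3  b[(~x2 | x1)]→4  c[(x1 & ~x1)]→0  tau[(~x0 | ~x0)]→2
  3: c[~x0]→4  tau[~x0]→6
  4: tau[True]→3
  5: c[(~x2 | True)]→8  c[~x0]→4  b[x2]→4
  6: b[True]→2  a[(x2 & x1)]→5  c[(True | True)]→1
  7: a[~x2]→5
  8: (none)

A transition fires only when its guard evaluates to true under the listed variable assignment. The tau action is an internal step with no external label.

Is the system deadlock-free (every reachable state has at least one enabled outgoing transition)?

Reach set: {0,3,4}
  0: tau→4  [1 out]
  3: ∅  [STUCK]
  4: tau→3  [1 out]
Path to 3: tau·tau

Answer: DEADLOCK at state 3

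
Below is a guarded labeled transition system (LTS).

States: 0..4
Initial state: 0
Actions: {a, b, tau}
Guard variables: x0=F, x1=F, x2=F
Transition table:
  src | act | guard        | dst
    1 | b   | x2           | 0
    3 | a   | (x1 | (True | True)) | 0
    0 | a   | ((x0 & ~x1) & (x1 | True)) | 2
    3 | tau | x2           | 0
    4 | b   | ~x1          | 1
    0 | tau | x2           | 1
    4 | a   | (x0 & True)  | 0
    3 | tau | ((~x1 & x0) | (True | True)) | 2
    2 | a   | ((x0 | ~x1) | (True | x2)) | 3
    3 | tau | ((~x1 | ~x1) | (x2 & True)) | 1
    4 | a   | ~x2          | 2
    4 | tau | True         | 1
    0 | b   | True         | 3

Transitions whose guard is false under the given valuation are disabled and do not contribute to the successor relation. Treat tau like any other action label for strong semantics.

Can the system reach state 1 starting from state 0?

After dropping false guards: 8 live edges.
depth 0: {0}
depth 1: {3}  cumulative {0,3}
depth 2: {1,2}  cumulative {0,1,2,3}
R = {0,1,2,3}
witness 1: b·tau

Answer: REACHABLE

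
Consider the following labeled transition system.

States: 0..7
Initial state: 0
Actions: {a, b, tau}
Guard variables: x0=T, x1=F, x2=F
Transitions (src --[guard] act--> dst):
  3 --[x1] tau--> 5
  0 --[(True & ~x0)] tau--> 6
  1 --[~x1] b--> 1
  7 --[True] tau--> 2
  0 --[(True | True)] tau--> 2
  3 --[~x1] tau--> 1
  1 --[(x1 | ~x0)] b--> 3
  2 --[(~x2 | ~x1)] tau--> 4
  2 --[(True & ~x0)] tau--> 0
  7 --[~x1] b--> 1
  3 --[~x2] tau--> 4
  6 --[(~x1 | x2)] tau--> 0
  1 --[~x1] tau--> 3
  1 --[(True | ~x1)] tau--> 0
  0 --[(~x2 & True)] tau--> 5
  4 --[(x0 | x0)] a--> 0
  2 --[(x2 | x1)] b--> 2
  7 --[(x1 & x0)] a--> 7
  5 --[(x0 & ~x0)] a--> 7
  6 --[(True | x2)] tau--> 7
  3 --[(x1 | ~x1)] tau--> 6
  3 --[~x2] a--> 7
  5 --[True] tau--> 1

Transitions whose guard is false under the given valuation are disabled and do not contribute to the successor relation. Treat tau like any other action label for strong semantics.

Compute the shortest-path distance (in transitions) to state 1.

Answer: 2

Analysis:
Breadth-first toward 1:
  L0 = {0}
  L1 = {2,5}
  L2 = {1,4}
first hit 1 at d=2 via tau·tau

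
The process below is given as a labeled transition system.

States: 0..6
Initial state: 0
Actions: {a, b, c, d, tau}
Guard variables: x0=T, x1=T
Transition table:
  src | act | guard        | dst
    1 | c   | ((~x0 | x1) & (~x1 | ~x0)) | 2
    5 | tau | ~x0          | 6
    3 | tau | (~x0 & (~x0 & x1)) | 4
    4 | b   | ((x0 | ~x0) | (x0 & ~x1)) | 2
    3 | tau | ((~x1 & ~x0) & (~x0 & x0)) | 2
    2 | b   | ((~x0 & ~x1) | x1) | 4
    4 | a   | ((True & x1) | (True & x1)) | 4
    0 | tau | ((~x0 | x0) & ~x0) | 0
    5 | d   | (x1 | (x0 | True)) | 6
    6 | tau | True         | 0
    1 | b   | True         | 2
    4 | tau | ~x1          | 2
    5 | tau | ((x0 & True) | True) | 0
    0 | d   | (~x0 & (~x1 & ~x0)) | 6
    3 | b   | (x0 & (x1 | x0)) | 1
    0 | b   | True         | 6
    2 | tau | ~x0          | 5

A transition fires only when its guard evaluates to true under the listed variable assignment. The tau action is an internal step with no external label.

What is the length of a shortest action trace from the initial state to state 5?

Answer: UNREACHABLE

Analysis:
Breadth-first toward 5:
  Layer 0: {0}
  Layer 1: {6}
5 never appears.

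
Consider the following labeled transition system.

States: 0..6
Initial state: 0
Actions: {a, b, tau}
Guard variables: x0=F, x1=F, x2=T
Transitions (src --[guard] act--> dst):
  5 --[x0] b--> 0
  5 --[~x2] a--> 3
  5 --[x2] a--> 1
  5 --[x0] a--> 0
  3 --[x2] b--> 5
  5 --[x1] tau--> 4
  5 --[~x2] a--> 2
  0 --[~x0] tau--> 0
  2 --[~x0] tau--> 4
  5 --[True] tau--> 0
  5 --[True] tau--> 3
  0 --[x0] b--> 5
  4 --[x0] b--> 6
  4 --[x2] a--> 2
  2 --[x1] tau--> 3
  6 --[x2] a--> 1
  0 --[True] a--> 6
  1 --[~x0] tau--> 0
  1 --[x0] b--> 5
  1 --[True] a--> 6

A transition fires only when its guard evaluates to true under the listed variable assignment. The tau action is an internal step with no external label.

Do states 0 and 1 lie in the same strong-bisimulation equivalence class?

Answer: BISIMILAR

Analysis:
Refine partition for ~:
  P[0] = {{0,1,2,3,4,5,6}}
  P[1] = {{0,1,5},{2},{3},{4,6}}
  P[2] = {{0,1},{2},{3},{4},{5},{6}}
6 equivalence class(es) (converged in 3)
class of 0: {0,1}; class of 1: {0,1}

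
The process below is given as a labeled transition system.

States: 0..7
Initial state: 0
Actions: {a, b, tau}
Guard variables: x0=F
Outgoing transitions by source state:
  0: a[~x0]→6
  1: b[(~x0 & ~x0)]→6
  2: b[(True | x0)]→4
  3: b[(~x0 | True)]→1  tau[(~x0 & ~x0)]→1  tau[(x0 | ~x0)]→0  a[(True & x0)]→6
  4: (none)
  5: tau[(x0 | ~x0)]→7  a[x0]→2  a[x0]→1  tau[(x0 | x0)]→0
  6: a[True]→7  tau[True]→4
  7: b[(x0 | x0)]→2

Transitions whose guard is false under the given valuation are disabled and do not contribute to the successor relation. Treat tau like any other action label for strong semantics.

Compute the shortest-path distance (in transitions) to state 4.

Breadth-first toward 4:
  Layer 0: {0}
  Layer 1: {6}
  Layer 2: {4,7}
depth(4)=2, e.g. a·tau

Answer: 2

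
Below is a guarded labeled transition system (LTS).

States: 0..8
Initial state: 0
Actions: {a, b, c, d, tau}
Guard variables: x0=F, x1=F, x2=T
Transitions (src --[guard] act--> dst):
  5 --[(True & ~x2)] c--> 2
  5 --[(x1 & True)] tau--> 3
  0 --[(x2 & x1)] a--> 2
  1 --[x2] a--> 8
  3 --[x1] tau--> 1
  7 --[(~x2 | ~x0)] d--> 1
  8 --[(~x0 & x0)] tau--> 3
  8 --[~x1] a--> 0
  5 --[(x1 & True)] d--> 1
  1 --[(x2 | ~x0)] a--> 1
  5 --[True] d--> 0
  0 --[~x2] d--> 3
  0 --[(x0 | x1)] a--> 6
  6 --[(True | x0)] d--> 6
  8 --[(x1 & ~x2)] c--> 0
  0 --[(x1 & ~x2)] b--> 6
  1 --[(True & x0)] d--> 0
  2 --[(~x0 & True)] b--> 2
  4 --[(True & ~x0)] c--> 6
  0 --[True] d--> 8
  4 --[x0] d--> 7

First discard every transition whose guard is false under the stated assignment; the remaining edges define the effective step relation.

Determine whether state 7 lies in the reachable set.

Answer: UNREACHABLE

Working:
Guard filter leaves 9 enabled edge(s).
Layer 0: {0}
Layer 1: {8}  cumulative {0,8}
R = {0,8}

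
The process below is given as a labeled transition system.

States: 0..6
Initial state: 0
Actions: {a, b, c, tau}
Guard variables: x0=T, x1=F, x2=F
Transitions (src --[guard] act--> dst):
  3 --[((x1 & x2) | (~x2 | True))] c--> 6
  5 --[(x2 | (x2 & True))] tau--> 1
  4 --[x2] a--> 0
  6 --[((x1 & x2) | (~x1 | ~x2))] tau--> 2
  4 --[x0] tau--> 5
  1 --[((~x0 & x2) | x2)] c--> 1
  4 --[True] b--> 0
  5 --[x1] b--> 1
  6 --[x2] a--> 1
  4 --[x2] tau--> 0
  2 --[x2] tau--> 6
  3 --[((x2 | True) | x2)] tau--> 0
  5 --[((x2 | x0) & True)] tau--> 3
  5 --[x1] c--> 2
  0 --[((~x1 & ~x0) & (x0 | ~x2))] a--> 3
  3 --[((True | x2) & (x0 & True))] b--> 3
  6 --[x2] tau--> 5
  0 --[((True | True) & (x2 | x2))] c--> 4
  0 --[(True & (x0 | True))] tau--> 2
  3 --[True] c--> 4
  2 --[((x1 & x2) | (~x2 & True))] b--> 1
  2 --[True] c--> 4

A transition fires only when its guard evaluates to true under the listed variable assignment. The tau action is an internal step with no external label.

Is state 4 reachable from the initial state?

Answer: REACHABLE

Trace:
After dropping false guards: 11 live edges.
Layer 0: {0}
Layer 1: {2}  total {0,2}
Layer 2: {1,4}  total {0,1,2,4}
Layer 3: {5}  total {0,1,2,4,5}
Layer 4: {3}  total {0,1,2,3,4,5}
Layer 5: {6}  total {0,1,2,3,4,5,6}
Reachable = {0,1,2,3,4,5,6}
Path to 4: tau·c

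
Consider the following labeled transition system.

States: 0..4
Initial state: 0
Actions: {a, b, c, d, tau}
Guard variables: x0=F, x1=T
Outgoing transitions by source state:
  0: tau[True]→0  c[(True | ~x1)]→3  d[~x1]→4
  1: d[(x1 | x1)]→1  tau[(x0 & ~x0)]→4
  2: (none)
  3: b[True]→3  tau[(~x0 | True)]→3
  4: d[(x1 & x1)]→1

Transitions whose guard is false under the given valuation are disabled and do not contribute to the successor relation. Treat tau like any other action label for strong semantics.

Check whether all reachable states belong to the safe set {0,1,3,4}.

Inv-set: {0,1,3,4}
Reach set: {0,3}
  0: ok
  3: ok

Answer: INVARIANT HOLDS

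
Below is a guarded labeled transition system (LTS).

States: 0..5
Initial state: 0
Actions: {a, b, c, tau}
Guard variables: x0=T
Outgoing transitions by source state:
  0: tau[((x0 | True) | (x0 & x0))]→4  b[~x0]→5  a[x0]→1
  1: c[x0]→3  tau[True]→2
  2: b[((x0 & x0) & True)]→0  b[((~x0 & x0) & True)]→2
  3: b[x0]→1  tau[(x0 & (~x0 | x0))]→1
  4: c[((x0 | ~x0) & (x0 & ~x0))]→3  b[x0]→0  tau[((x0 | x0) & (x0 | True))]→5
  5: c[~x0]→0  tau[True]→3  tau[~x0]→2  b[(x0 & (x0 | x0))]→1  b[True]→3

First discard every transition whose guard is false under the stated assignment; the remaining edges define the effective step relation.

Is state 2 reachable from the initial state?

Answer: REACHABLE

Trace:
After dropping false guards: 12 live edges.
Layer 0: {0}
Layer 1: {1,4}  total {0,1,4}
Layer 2: {2,3,5}  total {0,1,2,3,4,5}
Reach set: {0,1,2,3,4,5}
Path to 2: a·tau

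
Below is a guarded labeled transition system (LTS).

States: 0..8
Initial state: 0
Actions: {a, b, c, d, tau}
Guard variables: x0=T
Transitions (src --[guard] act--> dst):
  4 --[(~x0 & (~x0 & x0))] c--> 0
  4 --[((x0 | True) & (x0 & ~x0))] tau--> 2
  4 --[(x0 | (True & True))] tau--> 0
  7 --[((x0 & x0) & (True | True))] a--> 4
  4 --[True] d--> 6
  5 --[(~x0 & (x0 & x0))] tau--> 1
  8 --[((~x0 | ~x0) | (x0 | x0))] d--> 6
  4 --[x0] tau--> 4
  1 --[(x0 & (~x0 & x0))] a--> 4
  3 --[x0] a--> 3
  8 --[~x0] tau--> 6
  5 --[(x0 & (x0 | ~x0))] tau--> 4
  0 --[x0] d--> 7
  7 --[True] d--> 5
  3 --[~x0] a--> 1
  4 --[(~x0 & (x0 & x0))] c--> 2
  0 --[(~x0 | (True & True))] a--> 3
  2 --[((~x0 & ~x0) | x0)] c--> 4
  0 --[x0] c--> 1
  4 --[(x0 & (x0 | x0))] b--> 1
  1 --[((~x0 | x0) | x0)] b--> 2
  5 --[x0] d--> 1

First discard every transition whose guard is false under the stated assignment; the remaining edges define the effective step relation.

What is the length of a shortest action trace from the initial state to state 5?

Answer: 2

Trace:
Breadth-first toward 5:
  depth 0: {0}
  depth 1: {1,3,7}
  depth 2: {2,4,5}
first hit 5 at d=2 via d·d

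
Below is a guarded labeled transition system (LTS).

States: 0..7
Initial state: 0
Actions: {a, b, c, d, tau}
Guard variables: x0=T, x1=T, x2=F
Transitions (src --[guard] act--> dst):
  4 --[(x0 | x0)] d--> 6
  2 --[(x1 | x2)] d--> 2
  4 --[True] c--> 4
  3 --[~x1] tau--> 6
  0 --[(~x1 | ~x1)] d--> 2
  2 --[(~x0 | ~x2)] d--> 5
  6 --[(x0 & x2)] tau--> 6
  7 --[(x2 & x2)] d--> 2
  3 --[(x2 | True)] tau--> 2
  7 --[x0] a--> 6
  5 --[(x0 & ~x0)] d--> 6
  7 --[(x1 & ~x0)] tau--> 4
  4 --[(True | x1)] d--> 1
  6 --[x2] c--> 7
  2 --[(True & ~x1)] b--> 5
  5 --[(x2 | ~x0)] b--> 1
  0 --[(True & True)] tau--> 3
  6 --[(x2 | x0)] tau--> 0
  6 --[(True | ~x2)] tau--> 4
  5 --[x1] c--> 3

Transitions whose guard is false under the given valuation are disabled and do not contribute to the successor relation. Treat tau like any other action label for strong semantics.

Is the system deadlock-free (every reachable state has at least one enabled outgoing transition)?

Reachable = {0,2,3,5}
  0: tau→3  [deg 1]
  2: d→2  d→5  [deg 2]
  3: tau→2  [deg 1]
  5: c→3  [deg 1]

Answer: DEADLOCK-FREE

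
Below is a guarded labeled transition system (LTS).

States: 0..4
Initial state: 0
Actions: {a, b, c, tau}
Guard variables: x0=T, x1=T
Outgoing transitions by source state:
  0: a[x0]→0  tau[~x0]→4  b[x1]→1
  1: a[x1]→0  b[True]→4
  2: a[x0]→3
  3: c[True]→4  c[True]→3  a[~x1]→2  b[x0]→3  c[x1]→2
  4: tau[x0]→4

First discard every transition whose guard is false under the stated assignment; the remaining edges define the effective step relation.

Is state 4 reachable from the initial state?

Guard filter leaves 10 enabled edge(s).
depth 0: {0}
depth 1: {1}  cumulative {0,1}
depth 2: {4}  cumulative {0,1,4}
Reachable = {0,1,4}
trace reaching 4: b·b

Answer: REACHABLE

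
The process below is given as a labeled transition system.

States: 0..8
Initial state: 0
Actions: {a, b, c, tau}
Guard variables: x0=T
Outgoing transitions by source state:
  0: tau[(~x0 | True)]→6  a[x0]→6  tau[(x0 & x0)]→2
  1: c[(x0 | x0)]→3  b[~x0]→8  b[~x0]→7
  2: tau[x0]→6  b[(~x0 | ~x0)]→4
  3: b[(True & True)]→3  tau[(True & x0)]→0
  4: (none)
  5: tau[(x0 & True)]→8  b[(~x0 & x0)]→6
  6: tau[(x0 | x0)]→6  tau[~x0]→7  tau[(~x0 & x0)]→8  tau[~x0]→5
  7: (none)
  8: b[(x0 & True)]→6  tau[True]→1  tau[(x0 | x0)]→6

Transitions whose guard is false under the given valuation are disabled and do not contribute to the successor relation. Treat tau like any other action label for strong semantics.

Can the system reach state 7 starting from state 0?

Answer: UNREACHABLE

Analysis:
12 transition(s) survive guard evaluation.
depth 0: {0}
depth 1: {2,6}  cumulative {0,2,6}
R = {0,2,6}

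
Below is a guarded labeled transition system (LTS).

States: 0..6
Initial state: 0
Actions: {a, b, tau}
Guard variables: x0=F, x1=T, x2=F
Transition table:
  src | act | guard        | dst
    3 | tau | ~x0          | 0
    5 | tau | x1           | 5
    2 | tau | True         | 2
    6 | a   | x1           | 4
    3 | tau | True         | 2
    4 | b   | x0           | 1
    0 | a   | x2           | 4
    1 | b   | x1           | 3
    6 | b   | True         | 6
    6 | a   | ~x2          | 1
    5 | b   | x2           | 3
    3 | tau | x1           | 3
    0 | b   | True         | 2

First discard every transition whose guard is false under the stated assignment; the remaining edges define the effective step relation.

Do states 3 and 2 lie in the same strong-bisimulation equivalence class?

Bisimulation quotient by refinement:
  π0 = {{0,1,2,3,4,5,6}}
  π1 = {{0,1},{2,3,5},{4},{6}}
  π2 = {{0,1},{2,5},{3},{4},{6}}
  π3 = {{0},{1},{2,5},{3},{4},{6}}
Fixed point at round 4; 6 class(es).
3∈{3}, 2∈{2,5}

Answer: NOT BISIMILAR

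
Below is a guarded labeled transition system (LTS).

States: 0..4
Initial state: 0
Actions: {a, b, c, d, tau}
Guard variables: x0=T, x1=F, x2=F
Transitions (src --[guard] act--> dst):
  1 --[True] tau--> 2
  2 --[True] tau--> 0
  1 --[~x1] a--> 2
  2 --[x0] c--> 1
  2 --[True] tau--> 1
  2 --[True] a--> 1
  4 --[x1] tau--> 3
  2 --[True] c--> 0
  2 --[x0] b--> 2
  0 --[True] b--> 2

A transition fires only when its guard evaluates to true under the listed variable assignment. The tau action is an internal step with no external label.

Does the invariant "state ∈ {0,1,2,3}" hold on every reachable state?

Inv-set: {0,1,2,3}
Reach set: {0,1,2}
  0: ok
  1: ok
  2: ok

Answer: INVARIANT HOLDS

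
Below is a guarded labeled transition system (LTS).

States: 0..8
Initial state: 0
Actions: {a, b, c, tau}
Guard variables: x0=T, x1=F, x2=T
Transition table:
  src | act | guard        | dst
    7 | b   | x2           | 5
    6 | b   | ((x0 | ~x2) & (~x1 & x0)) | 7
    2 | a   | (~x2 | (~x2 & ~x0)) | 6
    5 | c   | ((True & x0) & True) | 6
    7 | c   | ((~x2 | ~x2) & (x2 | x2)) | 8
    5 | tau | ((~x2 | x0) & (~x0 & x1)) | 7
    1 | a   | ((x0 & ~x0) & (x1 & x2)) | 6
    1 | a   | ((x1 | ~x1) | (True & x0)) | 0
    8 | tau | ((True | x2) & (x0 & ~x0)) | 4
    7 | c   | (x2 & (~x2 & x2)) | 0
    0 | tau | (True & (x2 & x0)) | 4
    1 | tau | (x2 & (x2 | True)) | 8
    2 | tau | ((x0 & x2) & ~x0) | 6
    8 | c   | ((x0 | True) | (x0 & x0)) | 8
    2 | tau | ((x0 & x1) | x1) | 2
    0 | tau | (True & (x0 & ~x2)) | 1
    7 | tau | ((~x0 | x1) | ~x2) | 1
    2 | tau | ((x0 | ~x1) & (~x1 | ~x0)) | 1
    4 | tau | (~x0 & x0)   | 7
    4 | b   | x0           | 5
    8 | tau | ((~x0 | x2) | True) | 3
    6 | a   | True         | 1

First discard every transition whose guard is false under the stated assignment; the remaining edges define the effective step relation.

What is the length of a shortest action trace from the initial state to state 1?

Breadth-first toward 1:
  depth 0: {0}
  depth 1: {4}
  depth 2: {5}
  depth 3: {6}
  depth 4: {1,7}
1 enters at depth 4; path tau·b·c·a

Answer: 4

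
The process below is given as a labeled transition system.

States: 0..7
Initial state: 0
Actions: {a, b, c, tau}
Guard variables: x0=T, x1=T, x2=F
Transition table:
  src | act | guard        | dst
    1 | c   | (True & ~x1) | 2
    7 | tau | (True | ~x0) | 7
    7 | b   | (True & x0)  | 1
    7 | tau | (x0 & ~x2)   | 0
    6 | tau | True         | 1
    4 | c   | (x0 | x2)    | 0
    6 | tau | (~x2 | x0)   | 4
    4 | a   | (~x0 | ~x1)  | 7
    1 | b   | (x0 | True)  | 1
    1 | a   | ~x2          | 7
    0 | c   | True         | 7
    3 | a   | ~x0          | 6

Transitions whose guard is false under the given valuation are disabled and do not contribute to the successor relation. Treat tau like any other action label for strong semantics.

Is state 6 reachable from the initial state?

9 transition(s) survive guard evaluation.
Layer 0: {0}
Layer 1: {7}  total {0,7}
Layer 2: {1}  total {0,1,7}
Reachable = {0,1,7}

Answer: UNREACHABLE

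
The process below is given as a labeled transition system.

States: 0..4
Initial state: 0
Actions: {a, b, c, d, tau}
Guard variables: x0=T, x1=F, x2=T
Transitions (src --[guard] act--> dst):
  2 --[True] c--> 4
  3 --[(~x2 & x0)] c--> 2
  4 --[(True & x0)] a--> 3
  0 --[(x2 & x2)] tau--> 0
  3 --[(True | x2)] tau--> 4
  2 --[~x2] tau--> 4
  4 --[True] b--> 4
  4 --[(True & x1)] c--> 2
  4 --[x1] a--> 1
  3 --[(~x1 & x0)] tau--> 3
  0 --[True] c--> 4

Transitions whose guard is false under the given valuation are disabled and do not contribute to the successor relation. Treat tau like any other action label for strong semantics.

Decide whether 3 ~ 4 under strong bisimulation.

Refine partition for ~:
  P[0] = {{0,1,2,3,4}}
  P[1] = {{0},{1},{2},{3},{4}}
5 equivalence class(es) (converged in 2)
3∈{3}, 4∈{4}

Answer: NOT BISIMILAR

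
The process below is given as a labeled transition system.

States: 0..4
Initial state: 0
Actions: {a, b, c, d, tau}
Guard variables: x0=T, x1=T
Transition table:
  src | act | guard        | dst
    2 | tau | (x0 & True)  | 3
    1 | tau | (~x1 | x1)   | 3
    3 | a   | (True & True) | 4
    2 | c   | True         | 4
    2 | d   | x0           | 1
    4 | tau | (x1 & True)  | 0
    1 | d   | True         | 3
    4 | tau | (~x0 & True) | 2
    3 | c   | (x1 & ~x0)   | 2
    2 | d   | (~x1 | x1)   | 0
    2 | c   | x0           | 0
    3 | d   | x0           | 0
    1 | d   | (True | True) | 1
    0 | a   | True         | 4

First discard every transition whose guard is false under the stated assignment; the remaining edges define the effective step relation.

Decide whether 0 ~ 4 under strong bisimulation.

Bisimulation quotient by refinement:
  π0 = {{0,1,2,3,4}}
  π1 = {{0},{1},{2},{3},{4}}
5 equivalence class(es) (converged in 2)
0∈{0}, 4∈{4}

Answer: NOT BISIMILAR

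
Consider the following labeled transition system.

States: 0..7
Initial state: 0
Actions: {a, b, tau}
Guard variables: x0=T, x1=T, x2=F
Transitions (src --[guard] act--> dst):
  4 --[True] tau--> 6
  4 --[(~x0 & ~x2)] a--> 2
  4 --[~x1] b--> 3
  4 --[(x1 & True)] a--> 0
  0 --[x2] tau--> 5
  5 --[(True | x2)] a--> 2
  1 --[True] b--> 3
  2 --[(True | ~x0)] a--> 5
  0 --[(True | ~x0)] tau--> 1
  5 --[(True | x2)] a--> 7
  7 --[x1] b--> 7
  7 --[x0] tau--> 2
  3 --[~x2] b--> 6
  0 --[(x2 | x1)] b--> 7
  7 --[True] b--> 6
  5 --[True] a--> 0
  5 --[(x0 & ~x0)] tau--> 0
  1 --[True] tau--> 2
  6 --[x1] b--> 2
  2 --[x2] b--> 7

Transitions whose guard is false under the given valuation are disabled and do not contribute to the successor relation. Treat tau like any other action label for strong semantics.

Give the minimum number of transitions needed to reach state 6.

Layered search for 6:
  L0 = {0}
  L1 = {1,7}
  L2 = {2,3,6}
first hit 6 at d=2 via b·b

Answer: 2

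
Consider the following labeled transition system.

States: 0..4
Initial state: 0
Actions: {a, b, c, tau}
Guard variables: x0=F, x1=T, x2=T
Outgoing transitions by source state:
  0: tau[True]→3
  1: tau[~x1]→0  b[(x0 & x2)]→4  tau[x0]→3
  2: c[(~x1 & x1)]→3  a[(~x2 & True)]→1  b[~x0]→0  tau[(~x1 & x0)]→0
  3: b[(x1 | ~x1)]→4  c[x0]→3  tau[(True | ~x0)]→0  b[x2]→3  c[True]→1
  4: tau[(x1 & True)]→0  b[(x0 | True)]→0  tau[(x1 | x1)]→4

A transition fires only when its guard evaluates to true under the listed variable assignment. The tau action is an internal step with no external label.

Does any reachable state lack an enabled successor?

Reachable = {0,1,3,4}
  0: tau→3  [1 out]
  1: ∅  [deadlock]
  3: b→3  b→4  c→1  tau→0  [4 out]
  4: b→0  tau→0  tau→4  [3 out]
witness 1: tau·c

Answer: DEADLOCK at state 1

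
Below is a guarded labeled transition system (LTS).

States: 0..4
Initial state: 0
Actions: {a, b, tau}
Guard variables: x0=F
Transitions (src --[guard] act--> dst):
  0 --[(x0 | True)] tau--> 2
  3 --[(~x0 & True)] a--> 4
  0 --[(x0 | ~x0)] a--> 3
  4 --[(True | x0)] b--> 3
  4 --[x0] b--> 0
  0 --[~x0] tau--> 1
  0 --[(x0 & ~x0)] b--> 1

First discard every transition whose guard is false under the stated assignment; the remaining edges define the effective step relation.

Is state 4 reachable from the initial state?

After dropping false guards: 5 live edges.
depth 0: {0}
depth 1: {1,2,3}  now seen {0,1,2,3}
depth 2: {4}  now seen {0,1,2,3,4}
Reach set: {0,1,2,3,4}
trace reaching 4: a·a

Answer: REACHABLE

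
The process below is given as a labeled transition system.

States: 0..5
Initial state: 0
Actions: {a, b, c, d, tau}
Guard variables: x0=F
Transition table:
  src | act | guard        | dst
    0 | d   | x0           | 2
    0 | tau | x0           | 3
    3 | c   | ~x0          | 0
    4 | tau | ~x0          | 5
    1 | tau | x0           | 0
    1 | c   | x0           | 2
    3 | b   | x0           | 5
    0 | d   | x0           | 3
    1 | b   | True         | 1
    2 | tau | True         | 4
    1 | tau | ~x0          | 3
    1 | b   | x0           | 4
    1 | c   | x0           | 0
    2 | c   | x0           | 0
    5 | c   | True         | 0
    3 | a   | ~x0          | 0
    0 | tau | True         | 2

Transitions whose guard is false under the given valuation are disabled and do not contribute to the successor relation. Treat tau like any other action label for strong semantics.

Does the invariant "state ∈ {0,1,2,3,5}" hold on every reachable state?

Inv-set: {0,1,2,3,5}
R = {0,2,4,5}
  0: ok
  2: ok
  4: outside
  5: ok
reach 4 via tau·tau — violates

Answer: INVARIANT VIOLATED at state 4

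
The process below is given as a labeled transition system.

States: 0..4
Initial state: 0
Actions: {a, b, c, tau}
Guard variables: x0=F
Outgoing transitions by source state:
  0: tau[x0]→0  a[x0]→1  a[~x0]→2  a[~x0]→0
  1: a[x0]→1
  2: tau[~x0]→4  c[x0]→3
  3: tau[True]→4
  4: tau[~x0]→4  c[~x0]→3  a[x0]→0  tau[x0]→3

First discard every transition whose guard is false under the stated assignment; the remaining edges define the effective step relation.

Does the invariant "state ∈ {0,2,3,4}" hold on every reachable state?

Inv-set: {0,2,3,4}
R = {0,2,3,4}
  0: safe
  2: safe
  3: safe
  4: safe

Answer: INVARIANT HOLDS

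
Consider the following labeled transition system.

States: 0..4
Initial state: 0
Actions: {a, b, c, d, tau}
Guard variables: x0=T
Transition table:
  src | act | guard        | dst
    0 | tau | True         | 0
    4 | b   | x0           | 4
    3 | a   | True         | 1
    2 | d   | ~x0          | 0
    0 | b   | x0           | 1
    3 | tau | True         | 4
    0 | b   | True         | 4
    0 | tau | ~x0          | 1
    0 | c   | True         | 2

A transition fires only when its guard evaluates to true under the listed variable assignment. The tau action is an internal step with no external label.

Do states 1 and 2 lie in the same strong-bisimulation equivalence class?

Answer: BISIMILAR

Analysis:
Compute ~ classes (split until stable):
  P[0] = {{0,1,2,3,4}}
  P[1] = {{0},{1,2},{3},{4}}
4 equivalence class(es) (converged in 2)
[1]={1,2}  [2]={1,2}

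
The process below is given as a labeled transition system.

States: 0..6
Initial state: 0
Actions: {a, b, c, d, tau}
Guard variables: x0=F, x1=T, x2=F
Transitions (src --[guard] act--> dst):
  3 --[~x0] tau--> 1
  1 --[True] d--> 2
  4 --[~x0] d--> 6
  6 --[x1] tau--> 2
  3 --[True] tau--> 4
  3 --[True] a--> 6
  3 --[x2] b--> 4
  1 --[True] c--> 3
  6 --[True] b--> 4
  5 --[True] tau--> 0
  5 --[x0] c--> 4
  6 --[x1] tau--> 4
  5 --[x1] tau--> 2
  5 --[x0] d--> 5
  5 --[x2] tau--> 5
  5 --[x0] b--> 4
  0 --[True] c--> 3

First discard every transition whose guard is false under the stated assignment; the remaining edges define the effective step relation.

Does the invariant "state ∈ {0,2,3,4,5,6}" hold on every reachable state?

Allowed set {0,2,3,4,5,6}
R = {0,1,2,3,4,6}
  0: ✓
  1: ✗ unsafe
  2: ✓
  3: ✓
  4: ✓
  6: ✓
counterexample path to 1: c·tau

Answer: INVARIANT VIOLATED at state 1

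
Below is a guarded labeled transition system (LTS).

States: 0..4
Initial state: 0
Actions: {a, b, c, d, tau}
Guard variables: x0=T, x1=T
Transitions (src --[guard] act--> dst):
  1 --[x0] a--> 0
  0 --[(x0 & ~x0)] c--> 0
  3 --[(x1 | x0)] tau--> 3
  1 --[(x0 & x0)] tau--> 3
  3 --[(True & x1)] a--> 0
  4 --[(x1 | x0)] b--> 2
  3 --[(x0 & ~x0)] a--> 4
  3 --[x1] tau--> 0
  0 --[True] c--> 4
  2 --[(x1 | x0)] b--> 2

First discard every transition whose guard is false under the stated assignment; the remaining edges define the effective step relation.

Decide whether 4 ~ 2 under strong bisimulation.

Answer: BISIMILAR

Analysis:
Compute ~ classes (split until stable):
  round 0: {{0,1,2,3,4}}
  round 1: {{0},{1,3},{2,4}}
  round 2: {{0},{1},{2,4},{3}}
stable after 3 split(s): 4 block(s)
4∈{2,4}, 2∈{2,4}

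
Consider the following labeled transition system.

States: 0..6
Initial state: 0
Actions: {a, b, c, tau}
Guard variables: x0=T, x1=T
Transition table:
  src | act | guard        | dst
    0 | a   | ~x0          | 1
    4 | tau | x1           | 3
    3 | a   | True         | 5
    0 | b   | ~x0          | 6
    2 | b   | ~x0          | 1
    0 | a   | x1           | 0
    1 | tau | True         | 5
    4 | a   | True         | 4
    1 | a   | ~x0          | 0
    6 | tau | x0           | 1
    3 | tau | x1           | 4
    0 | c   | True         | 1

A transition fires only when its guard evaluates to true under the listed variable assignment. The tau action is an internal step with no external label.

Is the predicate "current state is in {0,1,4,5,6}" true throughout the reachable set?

Answer: INVARIANT HOLDS

Analysis:
Allowed set {0,1,4,5,6}
Reachable = {0,1,5}
  0: ✓
  1: ✓
  5: ✓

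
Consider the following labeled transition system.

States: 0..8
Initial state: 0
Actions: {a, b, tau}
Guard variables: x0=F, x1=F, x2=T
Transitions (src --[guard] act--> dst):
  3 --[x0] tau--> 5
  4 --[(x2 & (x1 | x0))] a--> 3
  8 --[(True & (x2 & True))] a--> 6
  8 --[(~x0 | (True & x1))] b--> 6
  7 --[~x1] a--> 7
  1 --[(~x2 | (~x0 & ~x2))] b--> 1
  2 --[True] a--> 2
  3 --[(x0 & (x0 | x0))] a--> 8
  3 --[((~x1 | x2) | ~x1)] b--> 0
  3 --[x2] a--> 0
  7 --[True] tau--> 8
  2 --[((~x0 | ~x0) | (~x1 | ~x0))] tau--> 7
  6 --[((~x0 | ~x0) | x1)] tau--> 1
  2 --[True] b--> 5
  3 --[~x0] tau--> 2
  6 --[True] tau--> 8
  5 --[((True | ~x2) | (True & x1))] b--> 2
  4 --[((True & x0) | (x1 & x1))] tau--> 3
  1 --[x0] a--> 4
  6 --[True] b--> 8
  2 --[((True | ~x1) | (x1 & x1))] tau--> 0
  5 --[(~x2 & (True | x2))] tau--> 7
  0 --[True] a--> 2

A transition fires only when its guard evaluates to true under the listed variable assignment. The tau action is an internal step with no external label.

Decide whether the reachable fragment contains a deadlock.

Answer: DEADLOCK at state 1

Trace:
R = {0,1,2,5,6,7,8}
  0: a→2  [deg 1]
  1: ∅  [no exit]
  2: a→2  b→5  tau→0  tau→7  [deg 4]
  5: b→2  [deg 1]
  6: b→8  tau→1  tau→8  [deg 3]
  7: a→7  tau→8  [deg 2]
  8: a→6  b→6  [deg 2]
witness 1: a·tau·tau·a·tau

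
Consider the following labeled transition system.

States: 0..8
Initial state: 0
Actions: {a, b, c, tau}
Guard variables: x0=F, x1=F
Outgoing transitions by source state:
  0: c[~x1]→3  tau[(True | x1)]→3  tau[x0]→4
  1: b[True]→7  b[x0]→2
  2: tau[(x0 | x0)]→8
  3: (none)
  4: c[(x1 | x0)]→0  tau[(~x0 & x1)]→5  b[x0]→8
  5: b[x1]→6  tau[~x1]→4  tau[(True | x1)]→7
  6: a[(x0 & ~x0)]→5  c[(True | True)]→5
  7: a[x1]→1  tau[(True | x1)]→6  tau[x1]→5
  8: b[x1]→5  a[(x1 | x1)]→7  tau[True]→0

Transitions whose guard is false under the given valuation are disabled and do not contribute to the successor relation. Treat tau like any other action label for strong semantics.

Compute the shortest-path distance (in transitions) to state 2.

Answer: UNREACHABLE

Trace:
BFS to 2:
  L0 = {0}
  L1 = {3}
2 never appears.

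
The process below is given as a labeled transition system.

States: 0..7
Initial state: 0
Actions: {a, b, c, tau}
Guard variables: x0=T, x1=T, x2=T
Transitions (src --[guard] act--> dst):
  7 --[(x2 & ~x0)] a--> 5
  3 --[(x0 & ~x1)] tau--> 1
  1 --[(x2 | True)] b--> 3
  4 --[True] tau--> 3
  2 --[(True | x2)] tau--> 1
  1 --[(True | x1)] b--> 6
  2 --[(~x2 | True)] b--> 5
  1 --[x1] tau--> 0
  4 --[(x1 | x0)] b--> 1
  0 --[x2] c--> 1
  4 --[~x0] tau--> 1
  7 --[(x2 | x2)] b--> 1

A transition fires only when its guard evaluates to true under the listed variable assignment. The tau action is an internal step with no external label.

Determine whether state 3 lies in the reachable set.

Answer: REACHABLE

Trace:
9 transition(s) survive guard evaluation.
Layer 0: {0}
Layer 1: {1}  total {0,1}
Layer 2: {3,6}  total {0,1,3,6}
Reachable = {0,1,3,6}
Path to 3: c·b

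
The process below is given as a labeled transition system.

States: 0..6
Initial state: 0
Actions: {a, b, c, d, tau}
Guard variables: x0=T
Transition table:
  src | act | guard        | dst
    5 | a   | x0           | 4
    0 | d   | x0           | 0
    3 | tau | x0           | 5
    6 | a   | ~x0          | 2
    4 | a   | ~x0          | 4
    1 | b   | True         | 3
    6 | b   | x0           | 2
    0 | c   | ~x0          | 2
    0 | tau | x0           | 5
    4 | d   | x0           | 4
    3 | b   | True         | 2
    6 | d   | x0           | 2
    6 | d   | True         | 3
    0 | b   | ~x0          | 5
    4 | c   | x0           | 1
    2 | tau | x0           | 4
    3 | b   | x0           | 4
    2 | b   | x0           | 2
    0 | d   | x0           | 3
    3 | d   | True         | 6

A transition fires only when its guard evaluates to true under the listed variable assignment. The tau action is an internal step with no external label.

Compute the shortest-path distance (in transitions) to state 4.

Layered search for 4:
  Layer 0: {0}
  Layer 1: {3,5}
  Layer 2: {2,4,6}
first hit 4 at d=2 via d·b

Answer: 2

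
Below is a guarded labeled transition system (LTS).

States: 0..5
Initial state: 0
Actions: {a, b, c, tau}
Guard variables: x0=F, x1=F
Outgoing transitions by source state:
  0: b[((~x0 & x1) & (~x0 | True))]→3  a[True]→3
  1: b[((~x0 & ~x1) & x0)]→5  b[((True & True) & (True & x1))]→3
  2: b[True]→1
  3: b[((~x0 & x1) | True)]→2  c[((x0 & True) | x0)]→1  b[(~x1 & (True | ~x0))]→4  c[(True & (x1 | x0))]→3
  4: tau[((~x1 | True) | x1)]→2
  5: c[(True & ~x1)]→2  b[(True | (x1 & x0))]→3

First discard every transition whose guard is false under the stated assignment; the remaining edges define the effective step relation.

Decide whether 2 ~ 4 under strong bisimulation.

Answer: NOT BISIMILAR

Trace:
Compute ~ classes (split until stable):
  round 0: {{0,1,2,3,4,5}}
  round 1: {{0},{1},{2,3},{4},{5}}
  round 2: {{0},{1},{2},{3},{4},{5}}
Fixed point at round 3; 6 class(es).
2∈{2}, 4∈{4}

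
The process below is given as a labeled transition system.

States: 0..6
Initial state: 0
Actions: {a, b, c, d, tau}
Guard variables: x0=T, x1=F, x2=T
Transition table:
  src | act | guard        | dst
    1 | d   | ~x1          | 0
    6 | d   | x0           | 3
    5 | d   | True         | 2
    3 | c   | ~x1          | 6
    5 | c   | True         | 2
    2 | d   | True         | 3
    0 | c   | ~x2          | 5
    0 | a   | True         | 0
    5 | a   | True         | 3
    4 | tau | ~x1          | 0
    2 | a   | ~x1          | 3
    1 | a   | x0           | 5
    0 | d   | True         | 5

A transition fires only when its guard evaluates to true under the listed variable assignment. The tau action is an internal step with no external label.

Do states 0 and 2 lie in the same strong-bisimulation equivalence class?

Bisimulation quotient by refinement:
  round 0: {{0,1,2,3,4,5,6}}
  round 1: {{0,1,2},{3},{4},{5},{6}}
  round 2: {{0},{1},{2},{3},{4},{5},{6}}
stable after 3 split(s): 7 block(s)
[0]={0}  [2]={2}

Answer: NOT BISIMILAR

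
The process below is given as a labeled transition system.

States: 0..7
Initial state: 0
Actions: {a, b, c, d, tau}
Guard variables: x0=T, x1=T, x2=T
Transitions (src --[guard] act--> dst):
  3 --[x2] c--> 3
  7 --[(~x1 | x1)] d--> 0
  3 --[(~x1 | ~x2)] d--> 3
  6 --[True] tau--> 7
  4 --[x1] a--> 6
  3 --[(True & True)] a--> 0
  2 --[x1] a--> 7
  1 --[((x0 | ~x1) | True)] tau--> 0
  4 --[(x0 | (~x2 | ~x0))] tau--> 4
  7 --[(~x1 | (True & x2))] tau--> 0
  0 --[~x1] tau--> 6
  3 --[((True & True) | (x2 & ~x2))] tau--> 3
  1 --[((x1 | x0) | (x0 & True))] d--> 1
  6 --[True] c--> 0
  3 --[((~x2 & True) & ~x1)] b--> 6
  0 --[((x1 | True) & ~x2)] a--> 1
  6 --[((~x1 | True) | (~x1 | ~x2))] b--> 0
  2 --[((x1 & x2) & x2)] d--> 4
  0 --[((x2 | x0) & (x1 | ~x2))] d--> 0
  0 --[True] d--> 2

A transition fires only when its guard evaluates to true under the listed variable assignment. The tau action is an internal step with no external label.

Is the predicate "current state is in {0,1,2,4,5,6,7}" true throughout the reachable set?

Answer: INVARIANT HOLDS

Trace:
Allowed set {0,1,2,4,5,6,7}
Reachable = {0,2,4,6,7}
  0: ok
  2: ok
  4: ok
  6: ok
  7: ok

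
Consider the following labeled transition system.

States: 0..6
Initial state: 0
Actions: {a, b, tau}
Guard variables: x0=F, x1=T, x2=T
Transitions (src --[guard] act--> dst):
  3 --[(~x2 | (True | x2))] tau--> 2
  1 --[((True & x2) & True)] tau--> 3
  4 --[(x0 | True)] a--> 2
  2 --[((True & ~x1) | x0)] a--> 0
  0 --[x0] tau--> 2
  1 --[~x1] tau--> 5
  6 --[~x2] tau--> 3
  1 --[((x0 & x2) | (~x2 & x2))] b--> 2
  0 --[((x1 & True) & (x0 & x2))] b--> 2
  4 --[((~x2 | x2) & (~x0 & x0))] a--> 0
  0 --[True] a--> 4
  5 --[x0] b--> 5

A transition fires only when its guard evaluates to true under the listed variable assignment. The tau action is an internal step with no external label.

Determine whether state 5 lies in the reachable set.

Answer: UNREACHABLE

Working:
4 transition(s) survive guard evaluation.
L0 = {0}
L1 = {4}  cumulative {0,4}
L2 = {2}  cumulative {0,2,4}
Reach set: {0,2,4}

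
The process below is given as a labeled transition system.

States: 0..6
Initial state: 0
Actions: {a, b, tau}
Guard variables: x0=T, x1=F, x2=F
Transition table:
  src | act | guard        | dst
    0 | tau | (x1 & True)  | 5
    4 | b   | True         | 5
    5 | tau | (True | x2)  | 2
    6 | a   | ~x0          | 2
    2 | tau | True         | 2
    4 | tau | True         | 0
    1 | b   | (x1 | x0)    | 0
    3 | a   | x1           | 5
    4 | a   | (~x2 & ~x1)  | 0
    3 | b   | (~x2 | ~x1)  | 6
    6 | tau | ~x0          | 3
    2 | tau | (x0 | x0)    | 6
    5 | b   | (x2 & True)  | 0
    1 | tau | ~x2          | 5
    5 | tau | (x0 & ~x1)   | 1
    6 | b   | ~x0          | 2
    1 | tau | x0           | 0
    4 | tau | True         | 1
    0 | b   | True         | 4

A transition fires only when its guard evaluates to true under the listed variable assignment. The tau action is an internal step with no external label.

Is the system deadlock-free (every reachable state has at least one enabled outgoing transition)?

Answer: DEADLOCK at state 6

Trace:
Reach set: {0,1,2,4,5,6}
  0: b→4  [deg 1]
  1: b→0  tau→0  tau→5  [deg 3]
  2: tau→2  tau→6  [deg 2]
  4: a→0  b→5  tau→0  tau→1  [deg 4]
  5: tau→1  tau→2  [deg 2]
  6: ∅  [STUCK]
witness 6: b·b·tau·tau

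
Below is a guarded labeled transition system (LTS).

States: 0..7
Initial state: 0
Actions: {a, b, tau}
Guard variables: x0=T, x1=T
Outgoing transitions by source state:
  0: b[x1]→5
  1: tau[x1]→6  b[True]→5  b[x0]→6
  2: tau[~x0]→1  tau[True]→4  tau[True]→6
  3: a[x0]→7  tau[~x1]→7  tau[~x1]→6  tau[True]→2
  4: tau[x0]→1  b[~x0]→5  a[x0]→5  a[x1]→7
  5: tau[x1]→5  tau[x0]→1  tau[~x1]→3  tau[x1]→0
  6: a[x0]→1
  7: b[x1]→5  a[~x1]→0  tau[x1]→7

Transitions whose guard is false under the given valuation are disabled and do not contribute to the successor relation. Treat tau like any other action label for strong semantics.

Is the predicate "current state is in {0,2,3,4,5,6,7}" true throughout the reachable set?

Allowed set {0,2,3,4,5,6,7}
R = {0,1,5,6}
  0: safe
  1: VIOLATES
  5: safe
  6: safe
counterexample path to 1: b·tau

Answer: INVARIANT VIOLATED at state 1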